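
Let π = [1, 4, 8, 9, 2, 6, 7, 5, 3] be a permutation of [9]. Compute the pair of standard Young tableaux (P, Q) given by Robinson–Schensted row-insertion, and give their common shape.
P = [1, 2, 3, 7] / [4, 5, 9] / [6] / [8];  Q = [1, 2, 3, 4] / [5, 6, 7] / [8] / [9];  common shape = (4, 3, 1, 1)

Row-insert the values π_1, π_2, … into P one at a time, bumping the leftmost entry strictly greater than the inserted value down to the next row. The recording tableau Q records, in position (i, j), the step at which that cell was added to P.
  Insert 1 (step 1): P = [1];  Q = [1]
  Insert 4 (step 2): P = [1, 4];  Q = [1, 2]
  Insert 8 (step 3): P = [1, 4, 8];  Q = [1, 2, 3]
  Insert 9 (step 4): P = [1, 4, 8, 9];  Q = [1, 2, 3, 4]
  Insert 2 (step 5): P = [1, 2, 8, 9] / [4];  Q = [1, 2, 3, 4] / [5]
  Insert 6 (step 6): P = [1, 2, 6, 9] / [4, 8];  Q = [1, 2, 3, 4] / [5, 6]
  Insert 7 (step 7): P = [1, 2, 6, 7] / [4, 8, 9];  Q = [1, 2, 3, 4] / [5, 6, 7]
  Insert 5 (step 8): P = [1, 2, 5, 7] / [4, 6, 9] / [8];  Q = [1, 2, 3, 4] / [5, 6, 7] / [8]
  Insert 3 (step 9): P = [1, 2, 3, 7] / [4, 5, 9] / [6] / [8];  Q = [1, 2, 3, 4] / [5, 6, 7] / [8] / [9]
Final shape: (4, 3, 1, 1).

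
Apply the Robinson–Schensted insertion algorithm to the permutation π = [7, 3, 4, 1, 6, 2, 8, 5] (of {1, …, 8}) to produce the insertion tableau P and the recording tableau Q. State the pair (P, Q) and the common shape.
P = [1, 2, 5, 8] / [3, 4, 6] / [7];  Q = [1, 3, 5, 7] / [2, 6, 8] / [4];  common shape = (4, 3, 1)

Row-insert the values π_1, π_2, … into P one at a time, bumping the leftmost entry strictly greater than the inserted value down to the next row. The recording tableau Q records, in position (i, j), the step at which that cell was added to P.
  Insert 7 (step 1): P = [7];  Q = [1]
  Insert 3 (step 2): P = [3] / [7];  Q = [1] / [2]
  Insert 4 (step 3): P = [3, 4] / [7];  Q = [1, 3] / [2]
  Insert 1 (step 4): P = [1, 4] / [3] / [7];  Q = [1, 3] / [2] / [4]
  Insert 6 (step 5): P = [1, 4, 6] / [3] / [7];  Q = [1, 3, 5] / [2] / [4]
  Insert 2 (step 6): P = [1, 2, 6] / [3, 4] / [7];  Q = [1, 3, 5] / [2, 6] / [4]
  Insert 8 (step 7): P = [1, 2, 6, 8] / [3, 4] / [7];  Q = [1, 3, 5, 7] / [2, 6] / [4]
  Insert 5 (step 8): P = [1, 2, 5, 8] / [3, 4, 6] / [7];  Q = [1, 3, 5, 7] / [2, 6, 8] / [4]
Final shape: (4, 3, 1).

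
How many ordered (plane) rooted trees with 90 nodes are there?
C_89 = 254224158304000796523953440778841647086547372026600

These ordered rooted trees are counted by the Catalan number C_n = (1/(n + 1)) · C(2n, n). For n = 89: C_89 = (1/90) · C(178, 89) = 22880174247360071687155809670095748237789263482394000/90 = 254224158304000796523953440778841647086547372026600.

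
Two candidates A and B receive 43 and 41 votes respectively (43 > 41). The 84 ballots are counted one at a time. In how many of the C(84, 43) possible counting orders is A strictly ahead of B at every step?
Strict-lead orderings = 39044429911904443959240

Total orderings of the 84 votes with 43 for A: C(84, 43) = 1639866056299986646288080. By the Bertrand ballot formula (Cycle Lemma / reflection principle), the number of orderings in which A is strictly ahead of B throughout is (p − q)/(p + q) · C(p + q, p) = (43 − 41)/(43 + 41) · 1639866056299986646288080 = 39044429911904443959240.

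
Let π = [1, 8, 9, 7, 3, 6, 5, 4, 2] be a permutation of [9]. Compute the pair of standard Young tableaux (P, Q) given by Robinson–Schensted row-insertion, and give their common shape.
P = [1, 2, 4] / [3, 9] / [5] / [6] / [7] / [8];  Q = [1, 2, 3] / [4, 6] / [5] / [7] / [8] / [9];  common shape = (3, 2, 1, 1, 1, 1)

Row-insert the values π_1, π_2, … into P one at a time, bumping the leftmost entry strictly greater than the inserted value down to the next row. The recording tableau Q records, in position (i, j), the step at which that cell was added to P.
  Insert 1 (step 1): P = [1];  Q = [1]
  Insert 8 (step 2): P = [1, 8];  Q = [1, 2]
  Insert 9 (step 3): P = [1, 8, 9];  Q = [1, 2, 3]
  Insert 7 (step 4): P = [1, 7, 9] / [8];  Q = [1, 2, 3] / [4]
  Insert 3 (step 5): P = [1, 3, 9] / [7] / [8];  Q = [1, 2, 3] / [4] / [5]
  Insert 6 (step 6): P = [1, 3, 6] / [7, 9] / [8];  Q = [1, 2, 3] / [4, 6] / [5]
  Insert 5 (step 7): P = [1, 3, 5] / [6, 9] / [7] / [8];  Q = [1, 2, 3] / [4, 6] / [5] / [7]
  Insert 4 (step 8): P = [1, 3, 4] / [5, 9] / [6] / [7] / [8];  Q = [1, 2, 3] / [4, 6] / [5] / [7] / [8]
  Insert 2 (step 9): P = [1, 2, 4] / [3, 9] / [5] / [6] / [7] / [8];  Q = [1, 2, 3] / [4, 6] / [5] / [7] / [8] / [9]
Final shape: (3, 2, 1, 1, 1, 1).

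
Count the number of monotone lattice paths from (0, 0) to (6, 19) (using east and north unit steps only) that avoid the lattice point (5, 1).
Number of paths = 176986

Total paths from (0, 0) to (6, 19): C(25, 6) = 177100. Paths through (5, 1): (paths (0, 0) → (5, 1)) × (paths (5, 1) → (6, 19)) = C(6, 5) · C(19, 1) = 6 · 19 = 114. Avoidance count = 177100 − 114 = 176986.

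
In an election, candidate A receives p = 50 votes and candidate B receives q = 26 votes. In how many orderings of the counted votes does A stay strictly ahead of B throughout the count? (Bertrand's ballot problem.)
Strict-lead orderings = 48543274284137440272

Total orderings of the 76 votes with 50 for A: C(76, 50) = 153720368566435227528. By the Bertrand ballot formula (Cycle Lemma / reflection principle), the number of orderings in which A is strictly ahead of B throughout is (p − q)/(p + q) · C(p + q, p) = (50 − 26)/(50 + 26) · 153720368566435227528 = 48543274284137440272.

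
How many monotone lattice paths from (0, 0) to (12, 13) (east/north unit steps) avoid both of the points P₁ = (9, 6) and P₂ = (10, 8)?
Number of paths = 3996097

Inclusion–exclusion. Total paths: C(25, 12) = 5200300. Through P₁: C(15, 9)·C(10, 3) = 600600. Through P₂: C(18, 10)·C(7, 2) = 918918. Since P₁ is strictly southwest of P₂, a monotone path through both must visit P₁ then P₂; paths through both = C(15, 9)·C(3, 1)·C(7, 2) = 315315. Avoid both = 5200300 − 600600 − 918918 + 315315 = 3996097.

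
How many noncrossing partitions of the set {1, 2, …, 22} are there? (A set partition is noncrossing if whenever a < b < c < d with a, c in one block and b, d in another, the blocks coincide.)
C_22 = 91482563640

These noncrossing partitions are counted by the Catalan number C_n = (1/(n + 1)) · C(2n, n). For n = 22: C_22 = (1/23) · C(44, 22) = 2104098963720/23 = 91482563640.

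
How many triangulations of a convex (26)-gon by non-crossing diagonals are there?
C_24 = 1289904147324

These polygon triangulations are counted by the Catalan number C_n = (1/(n + 1)) · C(2n, n). For n = 24: C_24 = (1/25) · C(48, 24) = 32247603683100/25 = 1289904147324.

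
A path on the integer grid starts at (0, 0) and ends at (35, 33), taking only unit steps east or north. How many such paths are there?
Number of paths = 27640097433090845976

A monotone lattice path from (0, 0) to (35, 33) consists of 35 east steps and 33 north steps in some order, so it is determined by which 35 of the 68 steps are east. The count is C(68, 35) = 27640097433090845976.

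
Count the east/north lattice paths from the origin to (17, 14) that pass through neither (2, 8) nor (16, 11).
Number of paths = 210711465

Inclusion–exclusion. Total paths: C(31, 17) = 265182525. Through P₁: C(10, 2)·C(21, 15) = 2441880. Through P₂: C(27, 16)·C(4, 1) = 52151580. Since P₁ is strictly southwest of P₂, a monotone path through both must visit P₁ then P₂; paths through both = C(10, 2)·C(17, 14)·C(4, 1) = 122400. Avoid both = 265182525 − 2441880 − 52151580 + 122400 = 210711465.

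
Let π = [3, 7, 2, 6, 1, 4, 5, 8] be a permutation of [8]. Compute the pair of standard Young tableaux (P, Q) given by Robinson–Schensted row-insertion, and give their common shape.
P = [1, 4, 5, 8] / [2, 6] / [3, 7];  Q = [1, 2, 7, 8] / [3, 4] / [5, 6];  common shape = (4, 2, 2)

Row-insert the values π_1, π_2, … into P one at a time, bumping the leftmost entry strictly greater than the inserted value down to the next row. The recording tableau Q records, in position (i, j), the step at which that cell was added to P.
  Insert 3 (step 1): P = [3];  Q = [1]
  Insert 7 (step 2): P = [3, 7];  Q = [1, 2]
  Insert 2 (step 3): P = [2, 7] / [3];  Q = [1, 2] / [3]
  Insert 6 (step 4): P = [2, 6] / [3, 7];  Q = [1, 2] / [3, 4]
  Insert 1 (step 5): P = [1, 6] / [2, 7] / [3];  Q = [1, 2] / [3, 4] / [5]
  Insert 4 (step 6): P = [1, 4] / [2, 6] / [3, 7];  Q = [1, 2] / [3, 4] / [5, 6]
  Insert 5 (step 7): P = [1, 4, 5] / [2, 6] / [3, 7];  Q = [1, 2, 7] / [3, 4] / [5, 6]
  Insert 8 (step 8): P = [1, 4, 5, 8] / [2, 6] / [3, 7];  Q = [1, 2, 7, 8] / [3, 4] / [5, 6]
Final shape: (4, 2, 2).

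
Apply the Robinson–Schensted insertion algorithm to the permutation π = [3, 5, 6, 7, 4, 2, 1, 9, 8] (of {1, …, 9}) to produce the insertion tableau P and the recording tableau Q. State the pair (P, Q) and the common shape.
P = [1, 4, 6, 7, 8] / [2, 9] / [3] / [5];  Q = [1, 2, 3, 4, 8] / [5, 9] / [6] / [7];  common shape = (5, 2, 1, 1)

Row-insert the values π_1, π_2, … into P one at a time, bumping the leftmost entry strictly greater than the inserted value down to the next row. The recording tableau Q records, in position (i, j), the step at which that cell was added to P.
  Insert 3 (step 1): P = [3];  Q = [1]
  Insert 5 (step 2): P = [3, 5];  Q = [1, 2]
  Insert 6 (step 3): P = [3, 5, 6];  Q = [1, 2, 3]
  Insert 7 (step 4): P = [3, 5, 6, 7];  Q = [1, 2, 3, 4]
  Insert 4 (step 5): P = [3, 4, 6, 7] / [5];  Q = [1, 2, 3, 4] / [5]
  Insert 2 (step 6): P = [2, 4, 6, 7] / [3] / [5];  Q = [1, 2, 3, 4] / [5] / [6]
  Insert 1 (step 7): P = [1, 4, 6, 7] / [2] / [3] / [5];  Q = [1, 2, 3, 4] / [5] / [6] / [7]
  Insert 9 (step 8): P = [1, 4, 6, 7, 9] / [2] / [3] / [5];  Q = [1, 2, 3, 4, 8] / [5] / [6] / [7]
  Insert 8 (step 9): P = [1, 4, 6, 7, 8] / [2, 9] / [3] / [5];  Q = [1, 2, 3, 4, 8] / [5, 9] / [6] / [7]
Final shape: (5, 2, 1, 1).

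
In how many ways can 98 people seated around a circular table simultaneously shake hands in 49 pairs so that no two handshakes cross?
C_49 = 509552245179617138054608572

These noncrossing handshakes are counted by the Catalan number C_n = (1/(n + 1)) · C(2n, n). For n = 49: C_49 = (1/50) · C(98, 49) = 25477612258980856902730428600/50 = 509552245179617138054608572.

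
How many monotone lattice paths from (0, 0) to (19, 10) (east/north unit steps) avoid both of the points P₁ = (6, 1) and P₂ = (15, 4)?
Number of paths = 16057510

Inclusion–exclusion. Total paths: C(29, 19) = 20030010. Through P₁: C(7, 6)·C(22, 13) = 3481940. Through P₂: C(19, 15)·C(10, 4) = 813960. Since P₁ is strictly southwest of P₂, a monotone path through both must visit P₁ then P₂; paths through both = C(7, 6)·C(12, 9)·C(10, 4) = 323400. Avoid both = 20030010 − 3481940 − 813960 + 323400 = 16057510.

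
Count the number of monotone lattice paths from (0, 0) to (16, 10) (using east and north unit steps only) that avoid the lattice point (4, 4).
Number of paths = 4012255

Total paths from (0, 0) to (16, 10): C(26, 16) = 5311735. Paths through (4, 4): (paths (0, 0) → (4, 4)) × (paths (4, 4) → (16, 10)) = C(8, 4) · C(18, 12) = 70 · 18564 = 1299480. Avoidance count = 5311735 − 1299480 = 4012255.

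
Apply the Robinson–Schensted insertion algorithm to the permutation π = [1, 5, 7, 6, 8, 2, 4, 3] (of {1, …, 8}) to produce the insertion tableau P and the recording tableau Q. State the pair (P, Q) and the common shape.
P = [1, 2, 3, 8] / [4, 6] / [5] / [7];  Q = [1, 2, 3, 5] / [4, 7] / [6] / [8];  common shape = (4, 2, 1, 1)

Row-insert the values π_1, π_2, … into P one at a time, bumping the leftmost entry strictly greater than the inserted value down to the next row. The recording tableau Q records, in position (i, j), the step at which that cell was added to P.
  Insert 1 (step 1): P = [1];  Q = [1]
  Insert 5 (step 2): P = [1, 5];  Q = [1, 2]
  Insert 7 (step 3): P = [1, 5, 7];  Q = [1, 2, 3]
  Insert 6 (step 4): P = [1, 5, 6] / [7];  Q = [1, 2, 3] / [4]
  Insert 8 (step 5): P = [1, 5, 6, 8] / [7];  Q = [1, 2, 3, 5] / [4]
  Insert 2 (step 6): P = [1, 2, 6, 8] / [5] / [7];  Q = [1, 2, 3, 5] / [4] / [6]
  Insert 4 (step 7): P = [1, 2, 4, 8] / [5, 6] / [7];  Q = [1, 2, 3, 5] / [4, 7] / [6]
  Insert 3 (step 8): P = [1, 2, 3, 8] / [4, 6] / [5] / [7];  Q = [1, 2, 3, 5] / [4, 7] / [6] / [8]
Final shape: (4, 2, 1, 1).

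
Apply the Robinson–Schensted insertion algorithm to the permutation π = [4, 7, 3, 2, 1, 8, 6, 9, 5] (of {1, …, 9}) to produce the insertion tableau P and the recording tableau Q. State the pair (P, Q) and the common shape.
P = [1, 5, 8, 9] / [2, 6] / [3, 7] / [4];  Q = [1, 2, 6, 8] / [3, 7] / [4, 9] / [5];  common shape = (4, 2, 2, 1)

Row-insert the values π_1, π_2, … into P one at a time, bumping the leftmost entry strictly greater than the inserted value down to the next row. The recording tableau Q records, in position (i, j), the step at which that cell was added to P.
  Insert 4 (step 1): P = [4];  Q = [1]
  Insert 7 (step 2): P = [4, 7];  Q = [1, 2]
  Insert 3 (step 3): P = [3, 7] / [4];  Q = [1, 2] / [3]
  Insert 2 (step 4): P = [2, 7] / [3] / [4];  Q = [1, 2] / [3] / [4]
  Insert 1 (step 5): P = [1, 7] / [2] / [3] / [4];  Q = [1, 2] / [3] / [4] / [5]
  Insert 8 (step 6): P = [1, 7, 8] / [2] / [3] / [4];  Q = [1, 2, 6] / [3] / [4] / [5]
  Insert 6 (step 7): P = [1, 6, 8] / [2, 7] / [3] / [4];  Q = [1, 2, 6] / [3, 7] / [4] / [5]
  Insert 9 (step 8): P = [1, 6, 8, 9] / [2, 7] / [3] / [4];  Q = [1, 2, 6, 8] / [3, 7] / [4] / [5]
  Insert 5 (step 9): P = [1, 5, 8, 9] / [2, 6] / [3, 7] / [4];  Q = [1, 2, 6, 8] / [3, 7] / [4, 9] / [5]
Final shape: (4, 2, 2, 1).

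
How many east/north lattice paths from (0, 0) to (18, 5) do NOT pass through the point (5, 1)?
Number of paths = 19369

Total paths from (0, 0) to (18, 5): C(23, 18) = 33649. Paths through (5, 1): (paths (0, 0) → (5, 1)) × (paths (5, 1) → (18, 5)) = C(6, 5) · C(17, 13) = 6 · 2380 = 14280. Avoidance count = 33649 − 14280 = 19369.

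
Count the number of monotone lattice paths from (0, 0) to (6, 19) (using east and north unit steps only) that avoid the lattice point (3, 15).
Number of paths = 148540

Total paths from (0, 0) to (6, 19): C(25, 6) = 177100. Paths through (3, 15): (paths (0, 0) → (3, 15)) × (paths (3, 15) → (6, 19)) = C(18, 3) · C(7, 3) = 816 · 35 = 28560. Avoidance count = 177100 − 28560 = 148540.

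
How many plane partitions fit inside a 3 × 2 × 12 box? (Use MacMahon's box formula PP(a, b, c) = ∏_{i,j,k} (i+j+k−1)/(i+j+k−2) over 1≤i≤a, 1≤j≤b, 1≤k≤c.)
PP(3, 2, 12) = 63700

Evaluate the triple product over i = 1..3, j = 1..2, k = 1..12. The factors are (2/1) · (3/2) · (4/3) · (5/4) · (6/5) · (7/6) · (8/7) · (9/8) · … (72 factors total). The numerators and denominators telescope so the product is an integer; carrying out the multiplication exactly gives PP(3, 2, 12) = 63700.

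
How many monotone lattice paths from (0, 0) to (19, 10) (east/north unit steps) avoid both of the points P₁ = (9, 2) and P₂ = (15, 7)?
Number of paths = 12543630

Inclusion–exclusion. Total paths: C(29, 19) = 20030010. Through P₁: C(11, 9)·C(18, 10) = 2406690. Through P₂: C(22, 15)·C(7, 4) = 5969040. Since P₁ is strictly southwest of P₂, a monotone path through both must visit P₁ then P₂; paths through both = C(11, 9)·C(11, 6)·C(7, 4) = 889350. Avoid both = 20030010 − 2406690 − 5969040 + 889350 = 12543630.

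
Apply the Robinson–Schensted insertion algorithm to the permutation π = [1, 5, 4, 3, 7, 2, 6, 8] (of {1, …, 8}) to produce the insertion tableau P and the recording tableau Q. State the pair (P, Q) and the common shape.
P = [1, 2, 6, 8] / [3, 7] / [4] / [5];  Q = [1, 2, 5, 8] / [3, 7] / [4] / [6];  common shape = (4, 2, 1, 1)

Row-insert the values π_1, π_2, … into P one at a time, bumping the leftmost entry strictly greater than the inserted value down to the next row. The recording tableau Q records, in position (i, j), the step at which that cell was added to P.
  Insert 1 (step 1): P = [1];  Q = [1]
  Insert 5 (step 2): P = [1, 5];  Q = [1, 2]
  Insert 4 (step 3): P = [1, 4] / [5];  Q = [1, 2] / [3]
  Insert 3 (step 4): P = [1, 3] / [4] / [5];  Q = [1, 2] / [3] / [4]
  Insert 7 (step 5): P = [1, 3, 7] / [4] / [5];  Q = [1, 2, 5] / [3] / [4]
  Insert 2 (step 6): P = [1, 2, 7] / [3] / [4] / [5];  Q = [1, 2, 5] / [3] / [4] / [6]
  Insert 6 (step 7): P = [1, 2, 6] / [3, 7] / [4] / [5];  Q = [1, 2, 5] / [3, 7] / [4] / [6]
  Insert 8 (step 8): P = [1, 2, 6, 8] / [3, 7] / [4] / [5];  Q = [1, 2, 5, 8] / [3, 7] / [4] / [6]
Final shape: (4, 2, 1, 1).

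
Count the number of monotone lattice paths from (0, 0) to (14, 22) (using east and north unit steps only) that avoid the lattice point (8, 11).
Number of paths = 2860894368

Total paths from (0, 0) to (14, 22): C(36, 14) = 3796297200. Paths through (8, 11): (paths (0, 0) → (8, 11)) × (paths (8, 11) → (14, 22)) = C(19, 8) · C(17, 6) = 75582 · 12376 = 935402832. Avoidance count = 3796297200 − 935402832 = 2860894368.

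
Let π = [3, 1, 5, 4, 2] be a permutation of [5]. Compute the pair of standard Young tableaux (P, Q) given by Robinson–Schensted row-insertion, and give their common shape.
P = [1, 2] / [3, 4] / [5];  Q = [1, 3] / [2, 4] / [5];  common shape = (2, 2, 1)

Row-insert the values π_1, π_2, … into P one at a time, bumping the leftmost entry strictly greater than the inserted value down to the next row. The recording tableau Q records, in position (i, j), the step at which that cell was added to P.
  Insert 3 (step 1): P = [3];  Q = [1]
  Insert 1 (step 2): P = [1] / [3];  Q = [1] / [2]
  Insert 5 (step 3): P = [1, 5] / [3];  Q = [1, 3] / [2]
  Insert 4 (step 4): P = [1, 4] / [3, 5];  Q = [1, 3] / [2, 4]
  Insert 2 (step 5): P = [1, 2] / [3, 4] / [5];  Q = [1, 3] / [2, 4] / [5]
Final shape: (2, 2, 1).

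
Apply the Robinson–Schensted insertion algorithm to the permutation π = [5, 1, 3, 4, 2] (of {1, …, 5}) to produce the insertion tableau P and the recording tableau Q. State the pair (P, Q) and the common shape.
P = [1, 2, 4] / [3] / [5];  Q = [1, 3, 4] / [2] / [5];  common shape = (3, 1, 1)

Row-insert the values π_1, π_2, … into P one at a time, bumping the leftmost entry strictly greater than the inserted value down to the next row. The recording tableau Q records, in position (i, j), the step at which that cell was added to P.
  Insert 5 (step 1): P = [5];  Q = [1]
  Insert 1 (step 2): P = [1] / [5];  Q = [1] / [2]
  Insert 3 (step 3): P = [1, 3] / [5];  Q = [1, 3] / [2]
  Insert 4 (step 4): P = [1, 3, 4] / [5];  Q = [1, 3, 4] / [2]
  Insert 2 (step 5): P = [1, 2, 4] / [3] / [5];  Q = [1, 3, 4] / [2] / [5]
Final shape: (3, 1, 1).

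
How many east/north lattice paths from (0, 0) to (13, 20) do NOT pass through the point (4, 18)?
Number of paths = 572764115

Total paths from (0, 0) to (13, 20): C(33, 13) = 573166440. Paths through (4, 18): (paths (0, 0) → (4, 18)) × (paths (4, 18) → (13, 20)) = C(22, 4) · C(11, 9) = 7315 · 55 = 402325. Avoidance count = 573166440 − 402325 = 572764115.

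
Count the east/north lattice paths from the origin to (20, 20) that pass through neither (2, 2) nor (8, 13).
Number of paths = 76883874228

Inclusion–exclusion. Total paths: C(40, 20) = 137846528820. Through P₁: C(4, 2)·C(36, 18) = 54450811800. Through P₂: C(21, 8)·C(19, 12) = 10253454120. Since P₁ is strictly southwest of P₂, a monotone path through both must visit P₁ then P₂; paths through both = C(4, 2)·C(17, 6)·C(19, 12) = 3741611328. Avoid both = 137846528820 − 54450811800 − 10253454120 + 3741611328 = 76883874228.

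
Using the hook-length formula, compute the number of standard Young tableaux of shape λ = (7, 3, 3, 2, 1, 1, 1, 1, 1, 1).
# SYT of shape (7, 3, 3, 2, 1, 1, 1, 1, 1, 1) = 138881925

Hook-length formula: f^λ = n! / Π hook(c), product over all cells c of the Young diagram. For λ = (7, 3, 3, 2, 1, 1, 1, 1, 1, 1), n = 21 boxes. Hook lengths by row (left-to-right, top-to-bottom): [16, 9, 7, 4, 3, 2, 1]; [11, 4, 2]; [10, 3, 1]; [8, 1]; [6]; [5]; [4]; [3]; [2]; [1]. Product of hooks = 367873228800. So f^λ = 21! / 367873228800 = 51090942171709440000 / 367873228800 = 138881925.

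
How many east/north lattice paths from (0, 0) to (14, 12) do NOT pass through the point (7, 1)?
Number of paths = 9403108

Total paths from (0, 0) to (14, 12): C(26, 14) = 9657700. Paths through (7, 1): (paths (0, 0) → (7, 1)) × (paths (7, 1) → (14, 12)) = C(8, 7) · C(18, 7) = 8 · 31824 = 254592. Avoidance count = 9657700 − 254592 = 9403108.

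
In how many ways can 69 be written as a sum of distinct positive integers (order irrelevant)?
q(69) = 27130

A partition into distinct parts is a strictly decreasing sequence summing to n. The recurrence d(n, m) = d(n, m−1) + d(n−m, m−1) (use part m at most once) with q(n) = d(n, n) gives q(69) = 27130. (Euler's theorem: # distinct-part partitions = # odd-part partitions.)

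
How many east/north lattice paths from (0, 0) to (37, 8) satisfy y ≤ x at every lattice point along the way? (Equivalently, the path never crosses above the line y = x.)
Number of paths = 170173575

By the reflection principle (André's argument), the number of monotone paths to (37, 8) with n ≤ m that never go above y = x is C(45, 37) − C(45, 38) = 215553195 − 45379620 = 170173575.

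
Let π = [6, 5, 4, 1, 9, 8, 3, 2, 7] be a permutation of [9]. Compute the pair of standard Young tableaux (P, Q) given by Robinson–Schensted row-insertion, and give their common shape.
P = [1, 2, 7] / [3, 8] / [4, 9] / [5] / [6];  Q = [1, 5, 9] / [2, 6] / [3, 7] / [4] / [8];  common shape = (3, 2, 2, 1, 1)

Row-insert the values π_1, π_2, … into P one at a time, bumping the leftmost entry strictly greater than the inserted value down to the next row. The recording tableau Q records, in position (i, j), the step at which that cell was added to P.
  Insert 6 (step 1): P = [6];  Q = [1]
  Insert 5 (step 2): P = [5] / [6];  Q = [1] / [2]
  Insert 4 (step 3): P = [4] / [5] / [6];  Q = [1] / [2] / [3]
  Insert 1 (step 4): P = [1] / [4] / [5] / [6];  Q = [1] / [2] / [3] / [4]
  Insert 9 (step 5): P = [1, 9] / [4] / [5] / [6];  Q = [1, 5] / [2] / [3] / [4]
  Insert 8 (step 6): P = [1, 8] / [4, 9] / [5] / [6];  Q = [1, 5] / [2, 6] / [3] / [4]
  Insert 3 (step 7): P = [1, 3] / [4, 8] / [5, 9] / [6];  Q = [1, 5] / [2, 6] / [3, 7] / [4]
  Insert 2 (step 8): P = [1, 2] / [3, 8] / [4, 9] / [5] / [6];  Q = [1, 5] / [2, 6] / [3, 7] / [4] / [8]
  Insert 7 (step 9): P = [1, 2, 7] / [3, 8] / [4, 9] / [5] / [6];  Q = [1, 5, 9] / [2, 6] / [3, 7] / [4] / [8]
Final shape: (3, 2, 2, 1, 1).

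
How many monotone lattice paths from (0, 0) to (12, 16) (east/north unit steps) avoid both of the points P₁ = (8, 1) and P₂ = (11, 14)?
Number of paths = 17029791

Inclusion–exclusion. Total paths: C(28, 12) = 30421755. Through P₁: C(9, 8)·C(19, 4) = 34884. Through P₂: C(25, 11)·C(3, 1) = 13372200. Since P₁ is strictly southwest of P₂, a monotone path through both must visit P₁ then P₂; paths through both = C(9, 8)·C(16, 3)·C(3, 1) = 15120. Avoid both = 30421755 − 34884 − 13372200 + 15120 = 17029791.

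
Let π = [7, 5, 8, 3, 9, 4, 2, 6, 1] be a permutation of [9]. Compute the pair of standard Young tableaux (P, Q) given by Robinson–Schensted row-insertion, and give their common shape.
P = [1, 4, 6] / [2, 8, 9] / [3] / [5] / [7];  Q = [1, 3, 5] / [2, 6, 8] / [4] / [7] / [9];  common shape = (3, 3, 1, 1, 1)

Row-insert the values π_1, π_2, … into P one at a time, bumping the leftmost entry strictly greater than the inserted value down to the next row. The recording tableau Q records, in position (i, j), the step at which that cell was added to P.
  Insert 7 (step 1): P = [7];  Q = [1]
  Insert 5 (step 2): P = [5] / [7];  Q = [1] / [2]
  Insert 8 (step 3): P = [5, 8] / [7];  Q = [1, 3] / [2]
  Insert 3 (step 4): P = [3, 8] / [5] / [7];  Q = [1, 3] / [2] / [4]
  Insert 9 (step 5): P = [3, 8, 9] / [5] / [7];  Q = [1, 3, 5] / [2] / [4]
  Insert 4 (step 6): P = [3, 4, 9] / [5, 8] / [7];  Q = [1, 3, 5] / [2, 6] / [4]
  Insert 2 (step 7): P = [2, 4, 9] / [3, 8] / [5] / [7];  Q = [1, 3, 5] / [2, 6] / [4] / [7]
  Insert 6 (step 8): P = [2, 4, 6] / [3, 8, 9] / [5] / [7];  Q = [1, 3, 5] / [2, 6, 8] / [4] / [7]
  Insert 1 (step 9): P = [1, 4, 6] / [2, 8, 9] / [3] / [5] / [7];  Q = [1, 3, 5] / [2, 6, 8] / [4] / [7] / [9]
Final shape: (3, 3, 1, 1, 1).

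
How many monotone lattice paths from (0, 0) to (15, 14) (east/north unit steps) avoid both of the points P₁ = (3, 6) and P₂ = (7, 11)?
Number of paths = 63472680

Inclusion–exclusion. Total paths: C(29, 15) = 77558760. Through P₁: C(9, 3)·C(20, 12) = 10581480. Through P₂: C(18, 7)·C(11, 8) = 5250960. Since P₁ is strictly southwest of P₂, a monotone path through both must visit P₁ then P₂; paths through both = C(9, 3)·C(9, 4)·C(11, 8) = 1746360. Avoid both = 77558760 − 10581480 − 5250960 + 1746360 = 63472680.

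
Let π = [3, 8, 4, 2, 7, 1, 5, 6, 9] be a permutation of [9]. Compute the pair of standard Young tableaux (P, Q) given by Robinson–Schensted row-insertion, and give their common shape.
P = [1, 4, 5, 6, 9] / [2, 7] / [3] / [8];  Q = [1, 2, 5, 8, 9] / [3, 7] / [4] / [6];  common shape = (5, 2, 1, 1)

Row-insert the values π_1, π_2, … into P one at a time, bumping the leftmost entry strictly greater than the inserted value down to the next row. The recording tableau Q records, in position (i, j), the step at which that cell was added to P.
  Insert 3 (step 1): P = [3];  Q = [1]
  Insert 8 (step 2): P = [3, 8];  Q = [1, 2]
  Insert 4 (step 3): P = [3, 4] / [8];  Q = [1, 2] / [3]
  Insert 2 (step 4): P = [2, 4] / [3] / [8];  Q = [1, 2] / [3] / [4]
  Insert 7 (step 5): P = [2, 4, 7] / [3] / [8];  Q = [1, 2, 5] / [3] / [4]
  Insert 1 (step 6): P = [1, 4, 7] / [2] / [3] / [8];  Q = [1, 2, 5] / [3] / [4] / [6]
  Insert 5 (step 7): P = [1, 4, 5] / [2, 7] / [3] / [8];  Q = [1, 2, 5] / [3, 7] / [4] / [6]
  Insert 6 (step 8): P = [1, 4, 5, 6] / [2, 7] / [3] / [8];  Q = [1, 2, 5, 8] / [3, 7] / [4] / [6]
  Insert 9 (step 9): P = [1, 4, 5, 6, 9] / [2, 7] / [3] / [8];  Q = [1, 2, 5, 8, 9] / [3, 7] / [4] / [6]
Final shape: (5, 2, 1, 1).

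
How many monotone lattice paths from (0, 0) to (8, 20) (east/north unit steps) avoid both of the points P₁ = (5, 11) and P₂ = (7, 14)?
Number of paths = 1638945

Inclusion–exclusion. Total paths: C(28, 8) = 3108105. Through P₁: C(16, 5)·C(12, 3) = 960960. Through P₂: C(21, 7)·C(7, 1) = 813960. Since P₁ is strictly southwest of P₂, a monotone path through both must visit P₁ then P₂; paths through both = C(16, 5)·C(5, 2)·C(7, 1) = 305760. Avoid both = 3108105 − 960960 − 813960 + 305760 = 1638945.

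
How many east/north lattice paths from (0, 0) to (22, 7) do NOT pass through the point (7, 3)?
Number of paths = 1095660

Total paths from (0, 0) to (22, 7): C(29, 22) = 1560780. Paths through (7, 3): (paths (0, 0) → (7, 3)) × (paths (7, 3) → (22, 7)) = C(10, 7) · C(19, 15) = 120 · 3876 = 465120. Avoidance count = 1560780 − 465120 = 1095660.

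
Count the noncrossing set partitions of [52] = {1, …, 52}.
C_52 = 29869166945772625950142417512

These noncrossing partitions are counted by the Catalan number C_n = (1/(n + 1)) · C(2n, n). For n = 52: C_52 = (1/53) · C(104, 52) = 1583065848125949175357548128136/53 = 29869166945772625950142417512.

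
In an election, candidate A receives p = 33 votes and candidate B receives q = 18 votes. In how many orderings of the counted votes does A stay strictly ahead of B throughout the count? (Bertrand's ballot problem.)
Strict-lead orderings = 8206149492625

Total orderings of the 51 votes with 33 for A: C(51, 33) = 27900908274925. By the Bertrand ballot formula (Cycle Lemma / reflection principle), the number of orderings in which A is strictly ahead of B throughout is (p − q)/(p + q) · C(p + q, p) = (33 − 18)/(33 + 18) · 27900908274925 = 8206149492625.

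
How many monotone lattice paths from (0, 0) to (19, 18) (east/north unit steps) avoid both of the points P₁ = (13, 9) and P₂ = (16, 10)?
Number of paths = 14634905725

Inclusion–exclusion. Total paths: C(37, 19) = 17672631900. Through P₁: C(22, 13)·C(15, 6) = 2489587100. Through P₂: C(26, 16)·C(11, 3) = 876436275. Since P₁ is strictly southwest of P₂, a monotone path through both must visit P₁ then P₂; paths through both = C(22, 13)·C(4, 3)·C(11, 3) = 328297200. Avoid both = 17672631900 − 2489587100 − 876436275 + 328297200 = 14634905725.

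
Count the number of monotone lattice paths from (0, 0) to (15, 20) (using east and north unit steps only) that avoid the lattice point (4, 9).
Number of paths = 2743559280

Total paths from (0, 0) to (15, 20): C(35, 15) = 3247943160. Paths through (4, 9): (paths (0, 0) → (4, 9)) × (paths (4, 9) → (15, 20)) = C(13, 4) · C(22, 11) = 715 · 705432 = 504383880. Avoidance count = 3247943160 − 504383880 = 2743559280.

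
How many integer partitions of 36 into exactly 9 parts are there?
p(36, 9 parts) = 1845

Partitions of n into exactly k parts are in bijection with partitions of n − k into at most k parts (subtract 1 from each part). So p(36, exactly 9) = p(27, parts ≤ 9). Computing via the recurrence p(m, j) = p(m, j−1) + p(m−j, j) gives 1845.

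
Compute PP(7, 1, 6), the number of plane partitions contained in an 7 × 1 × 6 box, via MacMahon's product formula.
PP(7, 1, 6) = 1716

Evaluate the triple product over i = 1..7, j = 1..1, k = 1..6. The factors are (2/1) · (3/2) · (4/3) · (5/4) · (6/5) · (7/6) · (3/2) · (4/3) · … (42 factors total). The numerators and denominators telescope so the product is an integer; carrying out the multiplication exactly gives PP(7, 1, 6) = 1716.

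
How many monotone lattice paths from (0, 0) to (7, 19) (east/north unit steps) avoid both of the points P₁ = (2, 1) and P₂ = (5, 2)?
Number of paths = 555314

Inclusion–exclusion. Total paths: C(26, 7) = 657800. Through P₁: C(3, 2)·C(23, 5) = 100947. Through P₂: C(7, 5)·C(19, 2) = 3591. Since P₁ is strictly southwest of P₂, a monotone path through both must visit P₁ then P₂; paths through both = C(3, 2)·C(4, 3)·C(19, 2) = 2052. Avoid both = 657800 − 100947 − 3591 + 2052 = 555314.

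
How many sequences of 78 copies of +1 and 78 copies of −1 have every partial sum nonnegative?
C_78 = 73745243611532458459690151854647329239335600

These ballot sequences are counted by the Catalan number C_n = (1/(n + 1)) · C(2n, n). For n = 78: C_78 = (1/79) · C(156, 78) = 5825874245311064218315521996517139009907512400/79 = 73745243611532458459690151854647329239335600.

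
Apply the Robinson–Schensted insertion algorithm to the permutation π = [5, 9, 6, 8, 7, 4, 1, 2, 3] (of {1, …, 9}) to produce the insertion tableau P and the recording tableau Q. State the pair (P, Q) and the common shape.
P = [1, 2, 3] / [4, 6, 7] / [5] / [8] / [9];  Q = [1, 2, 4] / [3, 8, 9] / [5] / [6] / [7];  common shape = (3, 3, 1, 1, 1)

Row-insert the values π_1, π_2, … into P one at a time, bumping the leftmost entry strictly greater than the inserted value down to the next row. The recording tableau Q records, in position (i, j), the step at which that cell was added to P.
  Insert 5 (step 1): P = [5];  Q = [1]
  Insert 9 (step 2): P = [5, 9];  Q = [1, 2]
  Insert 6 (step 3): P = [5, 6] / [9];  Q = [1, 2] / [3]
  Insert 8 (step 4): P = [5, 6, 8] / [9];  Q = [1, 2, 4] / [3]
  Insert 7 (step 5): P = [5, 6, 7] / [8] / [9];  Q = [1, 2, 4] / [3] / [5]
  Insert 4 (step 6): P = [4, 6, 7] / [5] / [8] / [9];  Q = [1, 2, 4] / [3] / [5] / [6]
  Insert 1 (step 7): P = [1, 6, 7] / [4] / [5] / [8] / [9];  Q = [1, 2, 4] / [3] / [5] / [6] / [7]
  Insert 2 (step 8): P = [1, 2, 7] / [4, 6] / [5] / [8] / [9];  Q = [1, 2, 4] / [3, 8] / [5] / [6] / [7]
  Insert 3 (step 9): P = [1, 2, 3] / [4, 6, 7] / [5] / [8] / [9];  Q = [1, 2, 4] / [3, 8, 9] / [5] / [6] / [7]
Final shape: (3, 3, 1, 1, 1).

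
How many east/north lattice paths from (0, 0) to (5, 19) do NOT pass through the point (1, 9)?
Number of paths = 32494

Total paths from (0, 0) to (5, 19): C(24, 5) = 42504. Paths through (1, 9): (paths (0, 0) → (1, 9)) × (paths (1, 9) → (5, 19)) = C(10, 1) · C(14, 4) = 10 · 1001 = 10010. Avoidance count = 42504 − 10010 = 32494.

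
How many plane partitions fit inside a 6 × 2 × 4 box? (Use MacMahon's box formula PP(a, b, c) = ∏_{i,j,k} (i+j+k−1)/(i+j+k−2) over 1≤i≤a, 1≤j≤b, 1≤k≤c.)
PP(6, 2, 4) = 13860

Evaluate the triple product over i = 1..6, j = 1..2, k = 1..4. The factors are (2/1) · (3/2) · (4/3) · (5/4) · (3/2) · (4/3) · (5/4) · (6/5) · … (48 factors total). The numerators and denominators telescope so the product is an integer; carrying out the multiplication exactly gives PP(6, 2, 4) = 13860.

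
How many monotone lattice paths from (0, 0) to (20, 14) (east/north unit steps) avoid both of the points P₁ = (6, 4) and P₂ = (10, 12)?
Number of paths = 944293944

Inclusion–exclusion. Total paths: C(34, 20) = 1391975640. Through P₁: C(10, 6)·C(24, 14) = 411863760. Through P₂: C(22, 10)·C(12, 10) = 42678636. Since P₁ is strictly southwest of P₂, a monotone path through both must visit P₁ then P₂; paths through both = C(10, 6)·C(12, 4)·C(12, 10) = 6860700. Avoid both = 1391975640 − 411863760 − 42678636 + 6860700 = 944293944.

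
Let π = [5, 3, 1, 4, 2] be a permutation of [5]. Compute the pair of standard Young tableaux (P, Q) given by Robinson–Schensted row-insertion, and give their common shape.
P = [1, 2] / [3, 4] / [5];  Q = [1, 4] / [2, 5] / [3];  common shape = (2, 2, 1)

Row-insert the values π_1, π_2, … into P one at a time, bumping the leftmost entry strictly greater than the inserted value down to the next row. The recording tableau Q records, in position (i, j), the step at which that cell was added to P.
  Insert 5 (step 1): P = [5];  Q = [1]
  Insert 3 (step 2): P = [3] / [5];  Q = [1] / [2]
  Insert 1 (step 3): P = [1] / [3] / [5];  Q = [1] / [2] / [3]
  Insert 4 (step 4): P = [1, 4] / [3] / [5];  Q = [1, 4] / [2] / [3]
  Insert 2 (step 5): P = [1, 2] / [3, 4] / [5];  Q = [1, 4] / [2, 5] / [3]
Final shape: (2, 2, 1).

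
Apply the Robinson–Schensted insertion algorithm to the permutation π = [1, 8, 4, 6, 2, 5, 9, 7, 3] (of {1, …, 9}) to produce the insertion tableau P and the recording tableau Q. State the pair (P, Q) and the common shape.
P = [1, 2, 3, 7] / [4, 5, 9] / [6] / [8];  Q = [1, 2, 4, 7] / [3, 6, 8] / [5] / [9];  common shape = (4, 3, 1, 1)

Row-insert the values π_1, π_2, … into P one at a time, bumping the leftmost entry strictly greater than the inserted value down to the next row. The recording tableau Q records, in position (i, j), the step at which that cell was added to P.
  Insert 1 (step 1): P = [1];  Q = [1]
  Insert 8 (step 2): P = [1, 8];  Q = [1, 2]
  Insert 4 (step 3): P = [1, 4] / [8];  Q = [1, 2] / [3]
  Insert 6 (step 4): P = [1, 4, 6] / [8];  Q = [1, 2, 4] / [3]
  Insert 2 (step 5): P = [1, 2, 6] / [4] / [8];  Q = [1, 2, 4] / [3] / [5]
  Insert 5 (step 6): P = [1, 2, 5] / [4, 6] / [8];  Q = [1, 2, 4] / [3, 6] / [5]
  Insert 9 (step 7): P = [1, 2, 5, 9] / [4, 6] / [8];  Q = [1, 2, 4, 7] / [3, 6] / [5]
  Insert 7 (step 8): P = [1, 2, 5, 7] / [4, 6, 9] / [8];  Q = [1, 2, 4, 7] / [3, 6, 8] / [5]
  Insert 3 (step 9): P = [1, 2, 3, 7] / [4, 5, 9] / [6] / [8];  Q = [1, 2, 4, 7] / [3, 6, 8] / [5] / [9]
Final shape: (4, 3, 1, 1).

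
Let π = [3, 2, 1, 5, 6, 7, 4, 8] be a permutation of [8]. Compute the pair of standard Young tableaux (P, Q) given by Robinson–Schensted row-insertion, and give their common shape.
P = [1, 4, 6, 7, 8] / [2, 5] / [3];  Q = [1, 4, 5, 6, 8] / [2, 7] / [3];  common shape = (5, 2, 1)

Row-insert the values π_1, π_2, … into P one at a time, bumping the leftmost entry strictly greater than the inserted value down to the next row. The recording tableau Q records, in position (i, j), the step at which that cell was added to P.
  Insert 3 (step 1): P = [3];  Q = [1]
  Insert 2 (step 2): P = [2] / [3];  Q = [1] / [2]
  Insert 1 (step 3): P = [1] / [2] / [3];  Q = [1] / [2] / [3]
  Insert 5 (step 4): P = [1, 5] / [2] / [3];  Q = [1, 4] / [2] / [3]
  Insert 6 (step 5): P = [1, 5, 6] / [2] / [3];  Q = [1, 4, 5] / [2] / [3]
  Insert 7 (step 6): P = [1, 5, 6, 7] / [2] / [3];  Q = [1, 4, 5, 6] / [2] / [3]
  Insert 4 (step 7): P = [1, 4, 6, 7] / [2, 5] / [3];  Q = [1, 4, 5, 6] / [2, 7] / [3]
  Insert 8 (step 8): P = [1, 4, 6, 7, 8] / [2, 5] / [3];  Q = [1, 4, 5, 6, 8] / [2, 7] / [3]
Final shape: (5, 2, 1).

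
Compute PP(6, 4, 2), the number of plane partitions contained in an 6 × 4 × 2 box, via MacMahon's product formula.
PP(6, 4, 2) = 13860

Evaluate the triple product over i = 1..6, j = 1..4, k = 1..2. The factors are (2/1) · (3/2) · (3/2) · (4/3) · (4/3) · (5/4) · (5/4) · (6/5) · … (48 factors total). The numerators and denominators telescope so the product is an integer; carrying out the multiplication exactly gives PP(6, 4, 2) = 13860.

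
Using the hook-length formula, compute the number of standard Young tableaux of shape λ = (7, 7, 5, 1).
# SYT of shape (7, 7, 5, 1) = 11085360

Hook-length formula: f^λ = n! / Π hook(c), product over all cells c of the Young diagram. For λ = (7, 7, 5, 1), n = 20 boxes. Hook lengths by row (left-to-right, top-to-bottom): [10, 8, 7, 6, 5, 3, 2]; [9, 7, 6, 5, 4, 2, 1]; [6, 4, 3, 2, 1]; [1]. Product of hooks = 219469824000. So f^λ = 20! / 219469824000 = 2432902008176640000 / 219469824000 = 11085360.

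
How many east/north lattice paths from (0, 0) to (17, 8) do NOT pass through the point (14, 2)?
Number of paths = 1071495

Total paths from (0, 0) to (17, 8): C(25, 17) = 1081575. Paths through (14, 2): (paths (0, 0) → (14, 2)) × (paths (14, 2) → (17, 8)) = C(16, 14) · C(9, 3) = 120 · 84 = 10080. Avoidance count = 1081575 − 10080 = 1071495.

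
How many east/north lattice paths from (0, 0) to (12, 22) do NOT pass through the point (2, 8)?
Number of paths = 460097520

Total paths from (0, 0) to (12, 22): C(34, 12) = 548354040. Paths through (2, 8): (paths (0, 0) → (2, 8)) × (paths (2, 8) → (12, 22)) = C(10, 2) · C(24, 10) = 45 · 1961256 = 88256520. Avoidance count = 548354040 − 88256520 = 460097520.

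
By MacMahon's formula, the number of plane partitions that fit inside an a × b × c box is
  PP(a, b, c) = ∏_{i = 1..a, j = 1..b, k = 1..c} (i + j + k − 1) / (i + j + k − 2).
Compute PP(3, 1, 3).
PP(3, 1, 3) = 20

Evaluate the triple product over i = 1..3, j = 1..1, k = 1..3. The factors are (2/1) · (3/2) · (4/3) · (3/2) · (4/3) · (5/4) · (4/3) · (5/4) · … (9 factors total). The numerators and denominators telescope so the product is an integer; carrying out the multiplication exactly gives PP(3, 1, 3) = 20.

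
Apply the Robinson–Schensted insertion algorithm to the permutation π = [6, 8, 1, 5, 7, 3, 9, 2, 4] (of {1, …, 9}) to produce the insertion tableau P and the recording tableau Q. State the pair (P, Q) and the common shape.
P = [1, 2, 4, 9] / [3, 7] / [5, 8] / [6];  Q = [1, 2, 5, 7] / [3, 4] / [6, 9] / [8];  common shape = (4, 2, 2, 1)

Row-insert the values π_1, π_2, … into P one at a time, bumping the leftmost entry strictly greater than the inserted value down to the next row. The recording tableau Q records, in position (i, j), the step at which that cell was added to P.
  Insert 6 (step 1): P = [6];  Q = [1]
  Insert 8 (step 2): P = [6, 8];  Q = [1, 2]
  Insert 1 (step 3): P = [1, 8] / [6];  Q = [1, 2] / [3]
  Insert 5 (step 4): P = [1, 5] / [6, 8];  Q = [1, 2] / [3, 4]
  Insert 7 (step 5): P = [1, 5, 7] / [6, 8];  Q = [1, 2, 5] / [3, 4]
  Insert 3 (step 6): P = [1, 3, 7] / [5, 8] / [6];  Q = [1, 2, 5] / [3, 4] / [6]
  Insert 9 (step 7): P = [1, 3, 7, 9] / [5, 8] / [6];  Q = [1, 2, 5, 7] / [3, 4] / [6]
  Insert 2 (step 8): P = [1, 2, 7, 9] / [3, 8] / [5] / [6];  Q = [1, 2, 5, 7] / [3, 4] / [6] / [8]
  Insert 4 (step 9): P = [1, 2, 4, 9] / [3, 7] / [5, 8] / [6];  Q = [1, 2, 5, 7] / [3, 4] / [6, 9] / [8]
Final shape: (4, 2, 2, 1).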